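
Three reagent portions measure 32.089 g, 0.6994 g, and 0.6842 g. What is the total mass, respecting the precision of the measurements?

33.473 g

32.089 g + 0.6994 g + 0.6842 g = 33.4726 g.
Addition/subtraction keeps the fewest decimal places: 32.089 → 3 decimal places, 0.6994 → 4 decimal places, 0.6842 → 4 decimal places; limit is 3.
Rounded to 3 decimal places: 33.473 g.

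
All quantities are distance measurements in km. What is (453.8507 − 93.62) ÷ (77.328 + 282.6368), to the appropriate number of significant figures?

453.8507 − 93.62 = 360.2307, limited to 2 d.p. → 5 s.f.; 77.328 + 282.6368 = 359.9648, limited to 3 d.p. → 6 s.f.
Carrying full precision, 360.2307 ÷ 359.9648 = 1.00073868334…; keep min(5, 6) = 5 s.f.
Rounded to 5 significant figures: 1.0007.

1.0007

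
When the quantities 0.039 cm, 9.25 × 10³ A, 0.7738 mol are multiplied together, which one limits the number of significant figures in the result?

0.039 cm → 2 s.f.; 9.25 × 10³ A → 3 s.f.; 0.7738 mol → 4 s.f.
The fewest is 2 significant figures, from 0.039 cm.

0.039 cm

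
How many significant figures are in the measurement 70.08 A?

4

70.08: zeros between nonzero digits are significant.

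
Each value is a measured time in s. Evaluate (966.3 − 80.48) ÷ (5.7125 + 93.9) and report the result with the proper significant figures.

966.3 − 80.48 = 885.82, limited to 1 d.p. → 4 s.f.; 5.7125 + 93.9 = 99.6125, limited to 1 d.p. → 3 s.f.
Carrying full precision, 885.82 ÷ 99.6125 = 8.89265905383…; keep min(4, 3) = 3 s.f.
Rounded to 3 significant figures: 8.89.

8.89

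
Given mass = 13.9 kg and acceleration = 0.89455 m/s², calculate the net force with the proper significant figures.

net force = 13.9 kg × 0.89455 m/s² = 12.434245 N.
13.9 has 3 significant figures; 0.89455 has 5.
Division/multiplication keeps the fewest: 3 significant figures.
Rounded: 12.4 N.

12.4 N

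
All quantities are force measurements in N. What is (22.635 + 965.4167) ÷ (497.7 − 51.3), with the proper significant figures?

22.635 + 965.4167 = 988.0517, limited to 3 d.p. → 6 s.f.; 497.7 − 51.3 = 446.4, limited to 1 d.p. → 4 s.f.
Carrying full precision, 988.0517 ÷ 446.4 = 2.21337746416…; keep min(6, 4) = 4 s.f.
Rounded to 4 significant figures: 2.213.

2.213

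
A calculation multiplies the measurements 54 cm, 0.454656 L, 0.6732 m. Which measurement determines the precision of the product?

54 cm → 2 s.f.; 0.454656 L → 6 s.f.; 0.6732 m → 4 s.f.
The fewest is 2 significant figures, from 54 cm.

54 cm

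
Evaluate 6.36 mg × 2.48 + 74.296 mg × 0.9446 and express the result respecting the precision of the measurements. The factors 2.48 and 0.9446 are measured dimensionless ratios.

6.36 × 2.48 = 15.7728 → 15.8 mg (3 s.f., last digit at the 10^-1 place).
74.296 × 0.9446 = 70.1800016 → 70.18 mg (4 s.f., last digit at the 10^-2 place).
Sum: 85.9528016 mg; keep the coarser place, 10^-1.
Result: 86.0 mg.

86.0 mg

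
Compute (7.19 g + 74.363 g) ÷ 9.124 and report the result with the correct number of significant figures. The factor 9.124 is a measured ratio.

8.938 g

7.19 g + 74.363 g = 81.553 g; the sum is limited to 2 decimal places (4 s.f.).
Carrying full precision, 81.553 ÷ 9.124 = 8.93829460763… g; 9.124 has 4 s.f., so the result keeps min(4, 4) = 4 s.f.
Rounded to 4 significant figures: 8.938 g.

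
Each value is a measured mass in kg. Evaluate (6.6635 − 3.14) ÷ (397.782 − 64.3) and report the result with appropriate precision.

0.0106

6.6635 − 3.14 = 3.5235, limited to 2 d.p. → 3 s.f.; 397.782 − 64.3 = 333.482, limited to 1 d.p. → 4 s.f.
Carrying full precision, 3.5235 ÷ 333.482 = 0.0105657876587…; keep min(3, 4) = 3 s.f.
Rounded to 3 significant figures: 0.0106.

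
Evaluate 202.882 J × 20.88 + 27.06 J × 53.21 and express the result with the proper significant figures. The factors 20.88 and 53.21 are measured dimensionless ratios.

5676 J

202.882 × 20.88 = 4236.17616 → 4236 J (4 s.f., last digit at the 10^0 place).
27.06 × 53.21 = 1439.8626 → 1.440 × 10^3 J (4 s.f., last digit at the 10^0 place).
Sum: 5676.03876 J; keep the coarser place, 10^0.
Result: 5676 J.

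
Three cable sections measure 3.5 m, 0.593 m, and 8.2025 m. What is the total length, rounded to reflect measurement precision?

12.3 m

3.5 m + 0.593 m + 8.2025 m = 12.2955 m.
Addition/subtraction keeps the fewest decimal places: 3.5 → 1 decimal place, 0.593 → 3 decimal places, 8.2025 → 4 decimal places; limit is 1.
Rounded to 1 decimal place: 12.3 m.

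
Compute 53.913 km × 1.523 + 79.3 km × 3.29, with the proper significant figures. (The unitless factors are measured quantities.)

53.913 × 1.523 = 82.109499 → 82.11 km (4 s.f., last digit at the 10^-2 place).
79.3 × 3.29 = 260.897 → 2.61 × 10² km (3 s.f., last digit at the 10^0 place).
Sum: 343.006499 km; keep the coarser place, 10^0.
Result: 343 km.

343 km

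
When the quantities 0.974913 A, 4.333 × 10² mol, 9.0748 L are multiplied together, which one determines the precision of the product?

4.333 × 10² mol

0.974913 A → 6 s.f.; 4.333 × 10² mol → 4 s.f.; 9.0748 L → 5 s.f.
The fewest is 4 significant figures, from 4.333 × 10² mol.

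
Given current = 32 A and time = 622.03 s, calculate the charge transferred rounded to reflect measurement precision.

2.0 × 10⁴ C

charge transferred = 32 A × 622.03 s = 19904.96 C.
32 has 2 significant figures; 622.03 has 5.
Division/multiplication keeps the fewest: 2 significant figures.
Rounded: 2.0 × 10⁴ C.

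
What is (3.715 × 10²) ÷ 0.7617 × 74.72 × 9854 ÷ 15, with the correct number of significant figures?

2.4 × 10⁷

(3.715 × 10²) ÷ 0.7617 × 74.72 × 9854 ÷ 15 = 23940489.4245…
Multiplication/division keeps the fewest significant figures: 3.715 × 10² → 4 s.f., 0.7617 → 4 s.f., 74.72 → 4 s.f., 9854 → 4 s.f., 15 → 2 s.f.; limit is 2.
Rounded to 2 significant figures: 2.4 × 10⁷.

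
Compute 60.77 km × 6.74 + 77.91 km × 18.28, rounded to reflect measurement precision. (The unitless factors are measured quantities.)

60.77 × 6.74 = 409.5898 → 4.10 × 10^2 km (3 s.f., last digit at the 10^0 place).
77.91 × 18.28 = 1424.1948 → 1424 km (4 s.f., last digit at the 10^0 place).
Sum: 1833.7846 km; keep the coarser place, 10^0.
Result: 1834 km.

1834 km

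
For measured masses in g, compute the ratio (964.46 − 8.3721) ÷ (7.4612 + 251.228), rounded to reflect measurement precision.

964.46 − 8.3721 = 956.0879, limited to 2 d.p. → 5 s.f.; 7.4612 + 251.228 = 258.6892, limited to 3 d.p. → 6 s.f.
Carrying full precision, 956.0879 ÷ 258.6892 = 3.69589414633…; keep min(5, 6) = 5 s.f.
Rounded to 5 significant figures: 3.6959.

3.6959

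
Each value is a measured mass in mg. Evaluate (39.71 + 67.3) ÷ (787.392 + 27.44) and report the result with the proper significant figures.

0.1313

39.71 + 67.3 = 107.01, limited to 1 d.p. → 4 s.f.; 787.392 + 27.44 = 814.832, limited to 2 d.p. → 5 s.f.
Carrying full precision, 107.01 ÷ 814.832 = 0.131327684725…; keep min(4, 5) = 4 s.f.
Rounded to 4 significant figures: 0.1313.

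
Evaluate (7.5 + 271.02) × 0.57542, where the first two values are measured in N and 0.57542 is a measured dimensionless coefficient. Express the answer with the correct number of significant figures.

160.3 N

7.5 N + 271.02 N = 278.52 N; the sum is limited to 1 decimal place (4 s.f.).
Carrying full precision, 278.52 × 0.57542 = 160.2659784 N; 0.57542 has 5 s.f., so the result keeps min(4, 5) = 4 s.f.
Rounded to 4 significant figures: 160.3 N.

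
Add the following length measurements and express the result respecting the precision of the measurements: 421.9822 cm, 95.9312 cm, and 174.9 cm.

692.8 cm

421.9822 cm + 95.9312 cm + 174.9 cm = 692.8134 cm.
Addition/subtraction keeps the fewest decimal places: 421.9822 → 4 decimal places, 95.9312 → 4 decimal places, 174.9 → 1 decimal place; limit is 1.
Rounded to 1 decimal place: 692.8 cm.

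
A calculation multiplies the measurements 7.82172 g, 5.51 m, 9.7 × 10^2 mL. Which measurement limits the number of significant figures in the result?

7.82172 g → 6 s.f.; 5.51 m → 3 s.f.; 9.7 × 10^2 mL → 2 s.f.
The fewest is 2 significant figures, from 9.7 × 10^2 mL.

9.7 × 10^2 mL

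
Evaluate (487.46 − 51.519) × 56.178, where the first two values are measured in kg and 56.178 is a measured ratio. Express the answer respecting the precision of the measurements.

487.46 kg − 51.519 kg = 435.941 kg; the difference is limited to 2 decimal places (5 s.f.).
Carrying full precision, 435.941 × 56.178 = 24490.293498 kg; 56.178 has 5 s.f., so the result keeps min(5, 5) = 5 s.f.
Rounded to 5 significant figures: 2.4490 × 10^4 kg.

2.4490 × 10^4 kg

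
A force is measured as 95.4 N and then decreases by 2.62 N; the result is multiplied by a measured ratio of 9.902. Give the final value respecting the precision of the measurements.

919 N

95.4 N − 2.62 N = 92.78 N; the difference is limited to 1 decimal place (3 s.f.).
Carrying full precision, 92.78 × 9.902 = 918.70756 N; 9.902 has 4 s.f., so the result keeps min(3, 4) = 3 s.f.
Rounded to 3 significant figures: 919 N.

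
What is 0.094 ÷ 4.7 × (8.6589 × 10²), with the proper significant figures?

0.094 ÷ 4.7 × (8.6589 × 10²) = 17.3178
Multiplication/division keeps the fewest significant figures: 0.094 → 2 s.f., 4.7 → 2 s.f., 8.6589 × 10² → 5 s.f.; limit is 2.
Rounded to 2 significant figures: 17.

17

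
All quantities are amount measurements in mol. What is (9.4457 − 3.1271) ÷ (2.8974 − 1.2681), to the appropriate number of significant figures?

9.4457 − 3.1271 = 6.3186, limited to 4 d.p. → 5 s.f.; 2.8974 − 1.2681 = 1.6293, limited to 4 d.p. → 5 s.f.
Carrying full precision, 6.3186 ÷ 1.6293 = 3.87810716259…; keep min(5, 5) = 5 s.f.
Rounded to 5 significant figures: 3.8781.

3.8781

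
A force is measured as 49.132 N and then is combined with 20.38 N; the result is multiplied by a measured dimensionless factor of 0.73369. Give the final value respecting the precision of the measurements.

51.00 N

49.132 N + 20.38 N = 69.512 N; the sum is limited to 2 decimal places (4 s.f.).
Carrying full precision, 69.512 × 0.73369 = 51.00025928 N; 0.73369 has 5 s.f., so the result keeps min(4, 5) = 4 s.f.
Rounded to 4 significant figures: 51.00 N.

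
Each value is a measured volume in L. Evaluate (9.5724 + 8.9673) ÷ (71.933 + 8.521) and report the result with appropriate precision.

0.23044

9.5724 + 8.9673 = 18.5397, limited to 4 d.p. → 6 s.f.; 71.933 + 8.521 = 80.454, limited to 3 d.p. → 5 s.f.
Carrying full precision, 18.5397 ÷ 80.454 = 0.230438511448…; keep min(6, 5) = 5 s.f.
Rounded to 5 significant figures: 0.23044.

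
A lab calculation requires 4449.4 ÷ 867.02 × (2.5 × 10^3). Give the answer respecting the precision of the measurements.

1.3 × 10^4

4449.4 ÷ 867.02 × (2.5 × 10^3) = 12829.5771724…
Multiplication/division keeps the fewest significant figures: 4449.4 → 5 s.f., 867.02 → 5 s.f., 2.5 × 10^3 → 2 s.f.; limit is 2.
Rounded to 2 significant figures: 1.3 × 10^4.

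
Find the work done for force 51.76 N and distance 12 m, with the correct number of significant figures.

work done = 51.76 N × 12 m = 621.12 J.
51.76 has 4 significant figures; 12 has 2.
Division/multiplication keeps the fewest: 2 significant figures.
Rounded: 6.2 × 10^2 J.

6.2 × 10^2 J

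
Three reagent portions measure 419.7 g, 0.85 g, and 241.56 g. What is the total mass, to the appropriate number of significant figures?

419.7 g + 0.85 g + 241.56 g = 662.11 g.
Addition/subtraction keeps the fewest decimal places: 419.7 → 1 decimal place, 0.85 → 2 decimal places, 241.56 → 2 decimal places; limit is 1.
Rounded to 1 decimal place: 662.1 g.

662.1 g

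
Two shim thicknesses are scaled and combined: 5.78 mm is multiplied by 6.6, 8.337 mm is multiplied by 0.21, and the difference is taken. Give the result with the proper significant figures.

5.78 × 6.6 = 38.148 → 38 mm (2 s.f., last digit at the 10^0 place).
8.337 × 0.21 = 1.75077 → 1.8 mm (2 s.f., last digit at the 10^-1 place).
Difference: 36.39723 mm; keep the coarser place, 10^0.
Result: 36 mm.

36 mm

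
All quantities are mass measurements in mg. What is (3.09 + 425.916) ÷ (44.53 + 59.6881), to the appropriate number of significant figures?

4.1164

3.09 + 425.916 = 429.006, limited to 2 d.p. → 5 s.f.; 44.53 + 59.6881 = 104.2181, limited to 2 d.p. → 5 s.f.
Carrying full precision, 429.006 ÷ 104.2181 = 4.11642507396…; keep min(5, 5) = 5 s.f.
Rounded to 5 significant figures: 4.1164.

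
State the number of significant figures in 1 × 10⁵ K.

1

1 × 10⁵: in scientific notation every digit of the coefficient is significant.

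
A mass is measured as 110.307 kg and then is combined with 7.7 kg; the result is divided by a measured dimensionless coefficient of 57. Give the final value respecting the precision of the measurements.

2.1 kg

110.307 kg + 7.7 kg = 118.007 kg; the sum is limited to 1 decimal place (4 s.f.).
Carrying full precision, 118.007 ÷ 57 = 2.07029824561… kg; 57 has 2 s.f., so the result keeps min(4, 2) = 2 s.f.
Rounded to 2 significant figures: 2.1 kg.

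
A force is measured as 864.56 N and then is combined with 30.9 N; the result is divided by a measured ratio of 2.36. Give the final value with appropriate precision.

864.56 N + 30.9 N = 895.46 N; the sum is limited to 1 decimal place (4 s.f.).
Carrying full precision, 895.46 ÷ 2.36 = 379.43220339… N; 2.36 has 3 s.f., so the result keeps min(4, 3) = 3 s.f.
Rounded to 3 significant figures: 379 N.

379 N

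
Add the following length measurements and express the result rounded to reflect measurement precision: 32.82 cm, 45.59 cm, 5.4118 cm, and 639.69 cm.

723.51 cm

32.82 cm + 45.59 cm + 5.4118 cm + 639.69 cm = 723.5118 cm.
Addition/subtraction keeps the fewest decimal places: 32.82 → 2 decimal places, 45.59 → 2 decimal places, 5.4118 → 4 decimal places, 639.69 → 2 decimal places; limit is 2.
Rounded to 2 decimal places: 723.51 cm.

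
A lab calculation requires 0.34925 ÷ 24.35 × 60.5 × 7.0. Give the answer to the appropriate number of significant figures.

0.34925 ÷ 24.35 × 60.5 × 7.0 = 6.074224846…
Multiplication/division keeps the fewest significant figures: 0.34925 → 5 s.f., 24.35 → 4 s.f., 60.5 → 3 s.f., 7.0 → 2 s.f.; limit is 2.
Rounded to 2 significant figures: 6.1.

6.1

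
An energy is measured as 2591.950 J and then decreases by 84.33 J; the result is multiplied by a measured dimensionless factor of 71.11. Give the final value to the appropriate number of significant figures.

1.783 × 10^5 J

2591.950 J − 84.33 J = 2507.620 J; the difference is limited to 2 decimal places (6 s.f.).
Carrying full precision, 2507.620 × 71.11 = 178316.8582 J; 71.11 has 4 s.f., so the result keeps min(6, 4) = 4 s.f.
Rounded to 4 significant figures: 1.783 × 10^5 J.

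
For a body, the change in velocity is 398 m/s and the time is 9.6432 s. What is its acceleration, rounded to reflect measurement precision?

41.3 m/s²

acceleration = 398 m/s ÷ 9.6432 s = 41.2726066036… m/s².
398 has 3 significant figures; 9.6432 has 5.
Division/multiplication keeps the fewest: 3 significant figures.
Rounded: 41.3 m/s².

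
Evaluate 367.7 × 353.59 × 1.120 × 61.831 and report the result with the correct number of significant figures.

9.004 × 10⁶

367.7 × 353.59 × 1.120 × 61.831 = 9003635.33858…
Multiplication/division keeps the fewest significant figures: 367.7 → 4 s.f., 353.59 → 5 s.f., 1.120 → 4 s.f., 61.831 → 5 s.f.; limit is 4.
Rounded to 4 significant figures: 9.004 × 10⁶.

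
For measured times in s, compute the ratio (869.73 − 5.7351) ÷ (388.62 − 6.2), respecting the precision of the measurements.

2.259

869.73 − 5.7351 = 863.9949, limited to 2 d.p. → 5 s.f.; 388.62 − 6.2 = 382.42, limited to 1 d.p. → 4 s.f.
Carrying full precision, 863.9949 ÷ 382.42 = 2.2592827258…; keep min(5, 4) = 4 s.f.
Rounded to 4 significant figures: 2.259.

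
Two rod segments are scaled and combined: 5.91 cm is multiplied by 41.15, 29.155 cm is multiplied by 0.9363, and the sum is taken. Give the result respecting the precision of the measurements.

5.91 × 41.15 = 243.1965 → 2.43 × 10² cm (3 s.f., last digit at the 10^0 place).
29.155 × 0.9363 = 27.2978265 → 27.30 cm (4 s.f., last digit at the 10^-2 place).
Sum: 270.4943265 cm; keep the coarser place, 10^0.
Result: 2.70 × 10² cm.

2.70 × 10² cm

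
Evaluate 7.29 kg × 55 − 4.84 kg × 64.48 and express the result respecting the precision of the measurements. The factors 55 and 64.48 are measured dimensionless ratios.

9 × 10^1 kg

7.29 × 55 = 400.95 → 4.0 × 10^2 kg (2 s.f., last digit at the 10^1 place).
4.84 × 64.48 = 312.0832 → 312 kg (3 s.f., last digit at the 10^0 place).
Difference: 88.8668 kg; keep the coarser place, 10^1.
Result: 9 × 10^1 kg.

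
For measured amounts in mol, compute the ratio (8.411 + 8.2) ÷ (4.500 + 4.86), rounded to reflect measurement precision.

1.77

8.411 + 8.2 = 16.611, limited to 1 d.p. → 3 s.f.; 4.500 + 4.86 = 9.360, limited to 2 d.p. → 3 s.f.
Carrying full precision, 16.611 ÷ 9.360 = 1.77467948718…; keep min(3, 3) = 3 s.f.
Rounded to 3 significant figures: 1.77.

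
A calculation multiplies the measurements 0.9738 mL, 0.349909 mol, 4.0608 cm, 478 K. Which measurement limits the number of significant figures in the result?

478 K

0.9738 mL → 4 s.f.; 0.349909 mol → 6 s.f.; 4.0608 cm → 5 s.f.; 478 K → 3 s.f.
The fewest is 3 significant figures, from 478 K.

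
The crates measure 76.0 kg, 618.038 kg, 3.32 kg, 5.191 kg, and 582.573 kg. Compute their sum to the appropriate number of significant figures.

76.0 kg + 618.038 kg + 3.32 kg + 5.191 kg + 582.573 kg = 1285.122 kg.
Addition/subtraction keeps the fewest decimal places: 76.0 → 1 decimal place, 618.038 → 3 decimal places, 3.32 → 2 decimal places, 5.191 → 3 decimal places, 582.573 → 3 decimal places; limit is 1.
Rounded to 1 decimal place: 1285.1 kg.

1285.1 kg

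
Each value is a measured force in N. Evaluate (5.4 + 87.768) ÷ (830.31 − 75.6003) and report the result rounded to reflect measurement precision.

5.4 + 87.768 = 93.168, limited to 1 d.p. → 3 s.f.; 830.31 − 75.6003 = 754.7097, limited to 2 d.p. → 5 s.f.
Carrying full precision, 93.168 ÷ 754.7097 = 0.123448790972…; keep min(3, 5) = 3 s.f.
Rounded to 3 significant figures: 0.123.

0.123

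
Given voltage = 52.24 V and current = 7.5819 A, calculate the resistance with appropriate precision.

6.890 Ω

resistance = 52.24 V ÷ 7.5819 A = 6.89009351218… Ω.
52.24 has 4 significant figures; 7.5819 has 5.
Division/multiplication keeps the fewest: 4 significant figures.
Rounded: 6.890 Ω.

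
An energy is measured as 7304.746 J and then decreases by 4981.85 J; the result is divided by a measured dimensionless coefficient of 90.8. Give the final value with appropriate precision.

25.6 J

7304.746 J − 4981.85 J = 2322.896 J; the difference is limited to 2 decimal places (6 s.f.).
Carrying full precision, 2322.896 ÷ 90.8 = 25.5825550661… J; 90.8 has 3 s.f., so the result keeps min(6, 3) = 3 s.f.
Rounded to 3 significant figures: 25.6 J.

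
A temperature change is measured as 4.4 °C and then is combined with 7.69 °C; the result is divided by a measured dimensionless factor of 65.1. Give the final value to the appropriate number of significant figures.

4.4 °C + 7.69 °C = 12.09 °C; the sum is limited to 1 decimal place (3 s.f.).
Carrying full precision, 12.09 ÷ 65.1 = 0.185714285714… °C; 65.1 has 3 s.f., so the result keeps min(3, 3) = 3 s.f.
Rounded to 3 significant figures: 0.186 °C.

0.186 °C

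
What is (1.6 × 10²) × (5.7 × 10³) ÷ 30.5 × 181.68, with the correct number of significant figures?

5.4 × 10⁶

(1.6 × 10²) × (5.7 × 10³) ÷ 30.5 × 181.68 = 5432529.83607…
Multiplication/division keeps the fewest significant figures: 1.6 × 10² → 2 s.f., 5.7 × 10³ → 2 s.f., 30.5 → 3 s.f., 181.68 → 5 s.f.; limit is 2.
Rounded to 2 significant figures: 5.4 × 10⁶.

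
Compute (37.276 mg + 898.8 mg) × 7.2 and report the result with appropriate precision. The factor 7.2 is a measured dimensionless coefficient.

37.276 mg + 898.8 mg = 936.076 mg; the sum is limited to 1 decimal place (4 s.f.).
Carrying full precision, 936.076 × 7.2 = 6739.7472 mg; 7.2 has 2 s.f., so the result keeps min(4, 2) = 2 s.f.
Rounded to 2 significant figures: 6.7 × 10^3 mg.

6.7 × 10^3 mg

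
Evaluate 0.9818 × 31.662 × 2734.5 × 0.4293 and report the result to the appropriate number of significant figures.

0.9818 × 31.662 × 2734.5 × 0.4293 = 36492.2119412…
Multiplication/division keeps the fewest significant figures: 0.9818 → 4 s.f., 31.662 → 5 s.f., 2734.5 → 5 s.f., 0.4293 → 4 s.f.; limit is 4.
Rounded to 4 significant figures: 3.649 × 10⁴.

3.649 × 10⁴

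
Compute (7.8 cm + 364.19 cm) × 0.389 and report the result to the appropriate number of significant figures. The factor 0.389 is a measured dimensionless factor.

145 cm

7.8 cm + 364.19 cm = 371.99 cm; the sum is limited to 1 decimal place (4 s.f.).
Carrying full precision, 371.99 × 0.389 = 144.70411 cm; 0.389 has 3 s.f., so the result keeps min(4, 3) = 3 s.f.
Rounded to 3 significant figures: 145 cm.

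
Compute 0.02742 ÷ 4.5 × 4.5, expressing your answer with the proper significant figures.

0.027

0.02742 ÷ 4.5 × 4.5 = 0.02742
Multiplication/division keeps the fewest significant figures: 0.02742 → 4 s.f., 4.5 → 2 s.f., 4.5 → 2 s.f.; limit is 2.
Rounded to 2 significant figures: 0.027.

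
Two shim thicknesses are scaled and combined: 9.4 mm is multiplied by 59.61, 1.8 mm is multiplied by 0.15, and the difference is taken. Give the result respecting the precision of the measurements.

5.6 × 10² mm

9.4 × 59.61 = 560.334 → 5.6 × 10² mm (2 s.f., last digit at the 10^1 place).
1.8 × 0.15 = 0.27 → 0.27 mm (2 s.f., last digit at the 10^-2 place).
Difference: 560.064 mm; keep the coarser place, 10^1.
Result: 5.6 × 10² mm.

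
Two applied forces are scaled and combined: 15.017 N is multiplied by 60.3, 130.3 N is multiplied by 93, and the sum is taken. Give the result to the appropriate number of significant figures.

1.3 × 10⁴ N

15.017 × 60.3 = 905.5251 → 906 N (3 s.f., last digit at the 10^0 place).
130.3 × 93 = 12117.9 → 1.2 × 10⁴ N (2 s.f., last digit at the 10^3 place).
Sum: 13023.4251 N; keep the coarser place, 10^3.
Result: 1.3 × 10⁴ N.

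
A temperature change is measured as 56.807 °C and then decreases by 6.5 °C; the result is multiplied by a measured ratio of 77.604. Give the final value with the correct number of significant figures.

56.807 °C − 6.5 °C = 50.307 °C; the difference is limited to 1 decimal place (3 s.f.).
Carrying full precision, 50.307 × 77.604 = 3904.024428 °C; 77.604 has 5 s.f., so the result keeps min(3, 5) = 3 s.f.
Rounded to 3 significant figures: 3.90 × 10³ °C.

3.90 × 10³ °C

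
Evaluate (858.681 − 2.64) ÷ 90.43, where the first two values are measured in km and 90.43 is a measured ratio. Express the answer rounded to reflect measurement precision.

858.681 km − 2.64 km = 856.041 km; the difference is limited to 2 decimal places (5 s.f.).
Carrying full precision, 856.041 ÷ 90.43 = 9.46633860445… km; 90.43 has 4 s.f., so the result keeps min(5, 4) = 4 s.f.
Rounded to 4 significant figures: 9.466 km.

9.466 km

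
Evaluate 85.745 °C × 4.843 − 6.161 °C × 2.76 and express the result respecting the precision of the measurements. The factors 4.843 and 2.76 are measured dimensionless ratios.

85.745 × 4.843 = 415.263035 → 415.3 °C (4 s.f., last digit at the 10^-1 place).
6.161 × 2.76 = 17.00436 → 17.0 °C (3 s.f., last digit at the 10^-1 place).
Difference: 398.258675 °C; keep the coarser place, 10^-1.
Result: 398.3 °C.

398.3 °C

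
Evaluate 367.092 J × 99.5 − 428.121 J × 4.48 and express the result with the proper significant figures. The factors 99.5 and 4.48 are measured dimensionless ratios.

367.092 × 99.5 = 36525.654 → 3.65 × 10⁴ J (3 s.f., last digit at the 10^2 place).
428.121 × 4.48 = 1917.98208 → 1.92 × 10³ J (3 s.f., last digit at the 10^1 place).
Difference: 34607.67192 J; keep the coarser place, 10^2.
Result: 3.46 × 10⁴ J.

3.46 × 10⁴ J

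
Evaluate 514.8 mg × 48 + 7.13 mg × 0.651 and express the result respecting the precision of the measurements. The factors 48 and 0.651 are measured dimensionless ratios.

514.8 × 48 = 24710.4 → 2.5 × 10^4 mg (2 s.f., last digit at the 10^3 place).
7.13 × 0.651 = 4.64163 → 4.64 mg (3 s.f., last digit at the 10^-2 place).
Sum: 24715.04163 mg; keep the coarser place, 10^3.
Result: 2.5 × 10^4 mg.

2.5 × 10^4 mg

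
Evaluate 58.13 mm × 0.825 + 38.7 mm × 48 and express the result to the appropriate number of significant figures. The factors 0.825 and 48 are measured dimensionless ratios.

58.13 × 0.825 = 47.95725 → 48.0 mm (3 s.f., last digit at the 10^-1 place).
38.7 × 48 = 1857.6 → 1.9 × 10³ mm (2 s.f., last digit at the 10^2 place).
Sum: 1905.55725 mm; keep the coarser place, 10^2.
Result: 1.9 × 10³ mm.

1.9 × 10³ mm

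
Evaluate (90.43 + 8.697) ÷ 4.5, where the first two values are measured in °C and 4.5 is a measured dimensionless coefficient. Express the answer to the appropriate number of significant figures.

90.43 °C + 8.697 °C = 99.127 °C; the sum is limited to 2 decimal places (4 s.f.).
Carrying full precision, 99.127 ÷ 4.5 = 22.0282222222… °C; 4.5 has 2 s.f., so the result keeps min(4, 2) = 2 s.f.
Rounded to 2 significant figures: 22 °C.

22 °C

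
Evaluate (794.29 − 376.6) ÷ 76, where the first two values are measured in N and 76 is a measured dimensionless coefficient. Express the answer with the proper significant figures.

5.5 N

794.29 N − 376.6 N = 417.69 N; the difference is limited to 1 decimal place (4 s.f.).
Carrying full precision, 417.69 ÷ 76 = 5.49592105263… N; 76 has 2 s.f., so the result keeps min(4, 2) = 2 s.f.
Rounded to 2 significant figures: 5.5 N.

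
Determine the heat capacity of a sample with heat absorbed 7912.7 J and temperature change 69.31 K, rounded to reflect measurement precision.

heat capacity = 7912.7 J ÷ 69.31 K = 114.163901313… J/K.
7912.7 has 5 significant figures; 69.31 has 4.
Division/multiplication keeps the fewest: 4 significant figures.
Rounded: 114.2 J/K.

114.2 J/K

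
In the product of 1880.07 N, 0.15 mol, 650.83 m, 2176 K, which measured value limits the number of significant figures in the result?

0.15 mol

1880.07 N → 6 s.f.; 0.15 mol → 2 s.f.; 650.83 m → 5 s.f.; 2176 K → 4 s.f.
The fewest is 2 significant figures, from 0.15 mol.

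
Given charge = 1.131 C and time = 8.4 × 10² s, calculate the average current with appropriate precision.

average current = 1.131 C ÷ 8.4 × 10² s = 0.00134642857143… A.
1.131 has 4 significant figures; 8.4 × 10² has 2.
Division/multiplication keeps the fewest: 2 significant figures.
Rounded: 0.0013 A.

0.0013 A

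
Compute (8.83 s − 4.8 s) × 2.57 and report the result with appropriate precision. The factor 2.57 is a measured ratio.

8.83 s − 4.8 s = 4.03 s; the difference is limited to 1 decimal place (2 s.f.).
Carrying full precision, 4.03 × 2.57 = 10.3571 s; 2.57 has 3 s.f., so the result keeps min(2, 3) = 2 s.f.
Rounded to 2 significant figures: 10. s.

10. s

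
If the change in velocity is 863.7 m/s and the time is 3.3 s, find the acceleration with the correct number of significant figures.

acceleration = 863.7 m/s ÷ 3.3 s = 261.727272727… m/s².
863.7 has 4 significant figures; 3.3 has 2.
Division/multiplication keeps the fewest: 2 significant figures.
Rounded: 2.6 × 10² m/s².

2.6 × 10² m/s²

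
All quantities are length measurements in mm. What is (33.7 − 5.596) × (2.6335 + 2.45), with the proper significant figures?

143 mm²

33.7 − 5.596 = 28.104, limited to 1 d.p. → 3 s.f.; 2.6335 + 2.45 = 5.0835, limited to 2 d.p. → 3 s.f.
Carrying full precision, 28.104 × 5.0835 = 142.866684; keep min(3, 3) = 3 s.f.
Rounded to 3 significant figures: 143 mm².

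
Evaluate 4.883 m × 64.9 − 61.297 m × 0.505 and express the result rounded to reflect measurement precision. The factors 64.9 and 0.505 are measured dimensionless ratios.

4.883 × 64.9 = 316.9067 → 317 m (3 s.f., last digit at the 10^0 place).
61.297 × 0.505 = 30.954985 → 31.0 m (3 s.f., last digit at the 10^-1 place).
Difference: 285.951715 m; keep the coarser place, 10^0.
Result: 2.86 × 10^2 m.

2.86 × 10^2 m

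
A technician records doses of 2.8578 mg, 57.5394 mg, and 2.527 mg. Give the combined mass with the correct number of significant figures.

2.8578 mg + 57.5394 mg + 2.527 mg = 62.9242 mg.
Addition/subtraction keeps the fewest decimal places: 2.8578 → 4 decimal places, 57.5394 → 4 decimal places, 2.527 → 3 decimal places; limit is 3.
Rounded to 3 decimal places: 62.924 mg.

62.924 mg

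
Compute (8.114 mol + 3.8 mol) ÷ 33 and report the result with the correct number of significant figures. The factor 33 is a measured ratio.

8.114 mol + 3.8 mol = 11.914 mol; the sum is limited to 1 decimal place (3 s.f.).
Carrying full precision, 11.914 ÷ 33 = 0.36103030303… mol; 33 has 2 s.f., so the result keeps min(3, 2) = 2 s.f.
Rounded to 2 significant figures: 0.36 mol.

0.36 mol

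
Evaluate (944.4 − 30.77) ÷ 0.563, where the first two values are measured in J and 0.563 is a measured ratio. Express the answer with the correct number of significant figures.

1.62 × 10^3 J

944.4 J − 30.77 J = 913.63 J; the difference is limited to 1 decimal place (4 s.f.).
Carrying full precision, 913.63 ÷ 0.563 = 1622.78863233… J; 0.563 has 3 s.f., so the result keeps min(4, 3) = 3 s.f.
Rounded to 3 significant figures: 1.62 × 10^3 J.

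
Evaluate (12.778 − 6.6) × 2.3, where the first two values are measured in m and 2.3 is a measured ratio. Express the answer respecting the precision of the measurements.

12.778 m − 6.6 m = 6.178 m; the difference is limited to 1 decimal place (2 s.f.).
Carrying full precision, 6.178 × 2.3 = 14.2094 m; 2.3 has 2 s.f., so the result keeps min(2, 2) = 2 s.f.
Rounded to 2 significant figures: 14 m.

14 m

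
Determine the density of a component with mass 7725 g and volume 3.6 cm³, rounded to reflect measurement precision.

2.1 × 10³ g/cm³

density = 7725 g ÷ 3.6 cm³ = 2145.83333333… g/cm³.
7725 has 4 significant figures; 3.6 has 2.
Division/multiplication keeps the fewest: 2 significant figures.
Rounded: 2.1 × 10³ g/cm³.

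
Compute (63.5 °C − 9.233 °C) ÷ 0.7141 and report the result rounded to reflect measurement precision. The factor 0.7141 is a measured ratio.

76.0 °C

63.5 °C − 9.233 °C = 54.267 °C; the difference is limited to 1 decimal place (3 s.f.).
Carrying full precision, 54.267 ÷ 0.7141 = 75.9935583252… °C; 0.7141 has 4 s.f., so the result keeps min(3, 4) = 3 s.f.
Rounded to 3 significant figures: 76.0 °C.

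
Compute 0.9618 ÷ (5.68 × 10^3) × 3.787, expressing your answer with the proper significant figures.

0.9618 ÷ (5.68 × 10^3) × 3.787 = 0.000641256443662…
Multiplication/division keeps the fewest significant figures: 0.9618 → 4 s.f., 5.68 × 10^3 → 3 s.f., 3.787 → 4 s.f.; limit is 3.
Rounded to 3 significant figures: 6.41 × 10^-4.

6.41 × 10^-4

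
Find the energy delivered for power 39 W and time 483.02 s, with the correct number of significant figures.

1.9 × 10⁴ J

energy delivered = 39 W × 483.02 s = 18837.78 J.
39 has 2 significant figures; 483.02 has 5.
Division/multiplication keeps the fewest: 2 significant figures.
Rounded: 1.9 × 10⁴ J.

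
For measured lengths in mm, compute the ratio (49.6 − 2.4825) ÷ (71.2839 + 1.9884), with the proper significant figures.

6.43 × 10⁻¹

49.6 − 2.4825 = 47.1175, limited to 1 d.p. → 3 s.f.; 71.2839 + 1.9884 = 73.2723, limited to 4 d.p. → 6 s.f.
Carrying full precision, 47.1175 ÷ 73.2723 = 0.643046553745…; keep min(3, 6) = 3 s.f.
Rounded to 3 significant figures: 6.43 × 10⁻¹.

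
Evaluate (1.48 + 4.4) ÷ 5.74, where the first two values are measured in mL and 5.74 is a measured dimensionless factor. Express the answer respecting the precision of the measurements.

1.48 mL + 4.4 mL = 5.88 mL; the sum is limited to 1 decimal place (2 s.f.).
Carrying full precision, 5.88 ÷ 5.74 = 1.0243902439… mL; 5.74 has 3 s.f., so the result keeps min(2, 3) = 2 s.f.
Rounded to 2 significant figures: 1.0 mL.

1.0 mL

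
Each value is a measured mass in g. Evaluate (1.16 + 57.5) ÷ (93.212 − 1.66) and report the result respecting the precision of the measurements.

0.641

1.16 + 57.5 = 58.66, limited to 1 d.p. → 3 s.f.; 93.212 − 1.66 = 91.552, limited to 2 d.p. → 4 s.f.
Carrying full precision, 58.66 ÷ 91.552 = 0.640728766166…; keep min(3, 4) = 3 s.f.
Rounded to 3 significant figures: 0.641.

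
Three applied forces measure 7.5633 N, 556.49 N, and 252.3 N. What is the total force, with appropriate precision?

816.4 N

7.5633 N + 556.49 N + 252.3 N = 816.3533 N.
Addition/subtraction keeps the fewest decimal places: 7.5633 → 4 decimal places, 556.49 → 2 decimal places, 252.3 → 1 decimal place; limit is 1.
Rounded to 1 decimal place: 816.4 N.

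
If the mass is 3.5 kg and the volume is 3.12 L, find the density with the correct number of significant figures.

density = 3.5 kg ÷ 3.12 L = 1.12179487179… kg/L.
3.5 has 2 significant figures; 3.12 has 3.
Division/multiplication keeps the fewest: 2 significant figures.
Rounded: 1.1 kg/L.

1.1 kg/L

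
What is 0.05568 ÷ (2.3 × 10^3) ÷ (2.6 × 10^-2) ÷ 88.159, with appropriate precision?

0.05568 ÷ (2.3 × 10^3) ÷ (2.6 × 10^-2) ÷ 88.159 = 0.0000105616406598…
Multiplication/division keeps the fewest significant figures: 0.05568 → 4 s.f., 2.3 × 10^3 → 2 s.f., 2.6 × 10^-2 → 2 s.f., 88.159 → 5 s.f.; limit is 2.
Rounded to 2 significant figures: 1.1 × 10^-5.

1.1 × 10^-5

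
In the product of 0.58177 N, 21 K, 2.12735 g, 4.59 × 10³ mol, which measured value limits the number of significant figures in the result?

21 K

0.58177 N → 5 s.f.; 21 K → 2 s.f.; 2.12735 g → 6 s.f.; 4.59 × 10³ mol → 3 s.f.
The fewest is 2 significant figures, from 21 K.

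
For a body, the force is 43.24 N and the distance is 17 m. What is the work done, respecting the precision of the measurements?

work done = 43.24 N × 17 m = 735.08 J.
43.24 has 4 significant figures; 17 has 2.
Division/multiplication keeps the fewest: 2 significant figures.
Rounded: 7.4 × 10^2 J.

7.4 × 10^2 J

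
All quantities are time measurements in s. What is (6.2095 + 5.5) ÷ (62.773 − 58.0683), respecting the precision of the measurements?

6.2095 + 5.5 = 11.7095, limited to 1 d.p. → 3 s.f.; 62.773 − 58.0683 = 4.7047, limited to 3 d.p. → 4 s.f.
Carrying full precision, 11.7095 ÷ 4.7047 = 2.48889408464…; keep min(3, 4) = 3 s.f.
Rounded to 3 significant figures: 2.49.

2.49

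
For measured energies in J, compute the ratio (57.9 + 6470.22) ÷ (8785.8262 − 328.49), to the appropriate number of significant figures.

57.9 + 6470.22 = 6528.12, limited to 1 d.p. → 5 s.f.; 8785.8262 − 328.49 = 8457.3362, limited to 2 d.p. → 6 s.f.
Carrying full precision, 6528.12 ÷ 8457.3362 = 0.771888434564…; keep min(5, 6) = 5 s.f.
Rounded to 5 significant figures: 0.77189.

0.77189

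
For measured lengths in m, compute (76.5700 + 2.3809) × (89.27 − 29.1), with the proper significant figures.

76.5700 + 2.3809 = 78.9509, limited to 4 d.p. → 6 s.f.; 89.27 − 29.1 = 60.17, limited to 1 d.p. → 3 s.f.
Carrying full precision, 78.9509 × 60.17 = 4750.475653; keep min(6, 3) = 3 s.f.
Rounded to 3 significant figures: 4.75 × 10^3 m².

4.75 × 10^3 m²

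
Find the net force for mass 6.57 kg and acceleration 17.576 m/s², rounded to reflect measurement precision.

net force = 6.57 kg × 17.576 m/s² = 115.47432 N.
6.57 has 3 significant figures; 17.576 has 5.
Division/multiplication keeps the fewest: 3 significant figures.
Rounded: 115 N.

115 N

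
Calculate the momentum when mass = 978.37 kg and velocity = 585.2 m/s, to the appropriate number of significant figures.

momentum = 978.37 kg × 585.2 m/s = 572542.124 kg·m/s.
978.37 has 5 significant figures; 585.2 has 4.
Division/multiplication keeps the fewest: 4 significant figures.
Rounded: 5.725 × 10^5 kg·m/s.

5.725 × 10^5 kg·m/s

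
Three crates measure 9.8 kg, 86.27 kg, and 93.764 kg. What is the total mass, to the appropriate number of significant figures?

1.898 × 10^2 kg

9.8 kg + 86.27 kg + 93.764 kg = 189.834 kg.
Addition/subtraction keeps the fewest decimal places: 9.8 → 1 decimal place, 86.27 → 2 decimal places, 93.764 → 3 decimal places; limit is 1.
Rounded to 1 decimal place: 1.898 × 10^2 kg.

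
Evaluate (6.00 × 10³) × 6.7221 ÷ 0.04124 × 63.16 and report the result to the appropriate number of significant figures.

6.18 × 10⁷

(6.00 × 10³) × 6.7221 ÷ 0.04124 × 63.16 = 61770296.2173…
Multiplication/division keeps the fewest significant figures: 6.00 × 10³ → 3 s.f., 6.7221 → 5 s.f., 0.04124 → 4 s.f., 63.16 → 4 s.f.; limit is 3.
Rounded to 3 significant figures: 6.18 × 10⁷.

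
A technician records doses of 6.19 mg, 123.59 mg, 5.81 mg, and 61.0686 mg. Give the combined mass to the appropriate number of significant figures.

196.66 mg

6.19 mg + 123.59 mg + 5.81 mg + 61.0686 mg = 196.6586 mg.
Addition/subtraction keeps the fewest decimal places: 6.19 → 2 decimal places, 123.59 → 2 decimal places, 5.81 → 2 decimal places, 61.0686 → 4 decimal places; limit is 2.
Rounded to 2 decimal places: 196.66 mg.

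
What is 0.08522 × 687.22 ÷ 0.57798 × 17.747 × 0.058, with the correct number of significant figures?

1.0 × 10^2

0.08522 × 687.22 ÷ 0.57798 × 17.747 × 0.058 = 104.298353433…
Multiplication/division keeps the fewest significant figures: 0.08522 → 4 s.f., 687.22 → 5 s.f., 0.57798 → 5 s.f., 17.747 → 5 s.f., 0.058 → 2 s.f.; limit is 2.
Rounded to 2 significant figures: 1.0 × 10^2.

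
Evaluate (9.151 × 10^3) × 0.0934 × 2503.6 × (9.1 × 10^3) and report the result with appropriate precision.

1.9 × 10^10

(9.151 × 10^3) × 0.0934 × 2503.6 × (9.1 × 10^3) = 1.94725024334 × 10^10…
Multiplication/division keeps the fewest significant figures: 9.151 × 10^3 → 4 s.f., 0.0934 → 3 s.f., 2503.6 → 5 s.f., 9.1 × 10^3 → 2 s.f.; limit is 2.
Rounded to 2 significant figures: 1.9 × 10^10.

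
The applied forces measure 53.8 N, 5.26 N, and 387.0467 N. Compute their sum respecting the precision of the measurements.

446.1 N

53.8 N + 5.26 N + 387.0467 N = 446.1067 N.
Addition/subtraction keeps the fewest decimal places: 53.8 → 1 decimal place, 5.26 → 2 decimal places, 387.0467 → 4 decimal places; limit is 1.
Rounded to 1 decimal place: 446.1 N.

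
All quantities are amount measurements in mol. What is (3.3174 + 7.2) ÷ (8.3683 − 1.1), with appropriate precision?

1.4

3.3174 + 7.2 = 10.5174, limited to 1 d.p. → 3 s.f.; 8.3683 − 1.1 = 7.2683, limited to 1 d.p. → 2 s.f.
Carrying full precision, 10.5174 ÷ 7.2683 = 1.44702337548…; keep min(3, 2) = 2 s.f.
Rounded to 2 significant figures: 1.4.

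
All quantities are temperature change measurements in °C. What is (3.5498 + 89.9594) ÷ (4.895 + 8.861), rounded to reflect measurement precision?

3.5498 + 89.9594 = 93.5092, limited to 4 d.p. → 6 s.f.; 4.895 + 8.861 = 13.756, limited to 3 d.p. → 5 s.f.
Carrying full precision, 93.5092 ÷ 13.756 = 6.79770282059…; keep min(6, 5) = 5 s.f.
Rounded to 5 significant figures: 6.7977.

6.7977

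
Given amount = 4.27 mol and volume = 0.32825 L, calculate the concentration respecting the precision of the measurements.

concentration = 4.27 mol ÷ 0.32825 L = 13.0083777609… mol/L.
4.27 has 3 significant figures; 0.32825 has 5.
Division/multiplication keeps the fewest: 3 significant figures.
Rounded: 13.0 mol/L.

13.0 mol/L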